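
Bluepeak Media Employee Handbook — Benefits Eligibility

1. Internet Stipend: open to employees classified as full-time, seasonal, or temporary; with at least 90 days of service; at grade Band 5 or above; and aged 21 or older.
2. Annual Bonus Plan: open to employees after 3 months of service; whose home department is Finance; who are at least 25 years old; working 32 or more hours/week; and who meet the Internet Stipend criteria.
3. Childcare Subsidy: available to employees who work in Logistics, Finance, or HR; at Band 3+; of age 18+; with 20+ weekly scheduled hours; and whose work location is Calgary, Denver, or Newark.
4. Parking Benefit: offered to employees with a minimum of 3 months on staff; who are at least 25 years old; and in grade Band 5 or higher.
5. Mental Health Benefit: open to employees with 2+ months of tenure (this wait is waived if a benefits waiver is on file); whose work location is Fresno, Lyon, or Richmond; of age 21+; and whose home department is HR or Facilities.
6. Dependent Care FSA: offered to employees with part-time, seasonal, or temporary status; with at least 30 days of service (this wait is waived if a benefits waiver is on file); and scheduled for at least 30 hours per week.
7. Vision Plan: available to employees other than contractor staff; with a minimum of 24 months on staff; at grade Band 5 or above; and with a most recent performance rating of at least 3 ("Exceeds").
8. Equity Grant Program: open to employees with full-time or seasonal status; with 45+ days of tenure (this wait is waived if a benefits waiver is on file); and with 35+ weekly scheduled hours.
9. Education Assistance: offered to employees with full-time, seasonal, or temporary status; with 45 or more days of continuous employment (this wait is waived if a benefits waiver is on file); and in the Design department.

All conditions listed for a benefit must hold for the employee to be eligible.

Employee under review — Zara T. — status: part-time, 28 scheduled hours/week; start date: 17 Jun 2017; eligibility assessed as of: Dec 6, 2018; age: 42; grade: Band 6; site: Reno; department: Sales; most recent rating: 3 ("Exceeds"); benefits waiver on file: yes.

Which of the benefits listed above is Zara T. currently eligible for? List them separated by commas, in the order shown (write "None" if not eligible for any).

Service from 17 Jun 2017 to Dec 6, 2018: 537 days.
Internet Stipend — status part-time ✗ (requires full-time, seasonal, or temporary) → not eligible.
Annual Bonus Plan — service 537 days ≥ 3 months (≈90 days) ✓; dept Sales ✗ → not eligible.
Childcare Subsidy — dept Sales ✗ → not eligible.
Parking Benefit — service 537 days ≥ 3 months (≈90 days) ✓; age 42 ≥ 25 ✓; grade Band 6 ≥ Band 5 ✓ → eligible.
Mental Health Benefit — benefits waiver on file ✓; site Reno ✗ (not Fresno, Lyon, or Richmond) → not eligible.
Dependent Care FSA — status part-time ✓; benefits waiver on file ✓; 28 hrs/wk < 30 ✗ → not eligible.
Vision Plan — status part-time ✓ (not excluded); service 537 days < 24 months (≈720 days) ✗ → not eligible.
Equity Grant Program — status part-time ✗ (requires full-time or seasonal) → not eligible.
Education Assistance — status part-time ✗ (requires full-time, seasonal, or temporary) → not eligible.

Parking Benefit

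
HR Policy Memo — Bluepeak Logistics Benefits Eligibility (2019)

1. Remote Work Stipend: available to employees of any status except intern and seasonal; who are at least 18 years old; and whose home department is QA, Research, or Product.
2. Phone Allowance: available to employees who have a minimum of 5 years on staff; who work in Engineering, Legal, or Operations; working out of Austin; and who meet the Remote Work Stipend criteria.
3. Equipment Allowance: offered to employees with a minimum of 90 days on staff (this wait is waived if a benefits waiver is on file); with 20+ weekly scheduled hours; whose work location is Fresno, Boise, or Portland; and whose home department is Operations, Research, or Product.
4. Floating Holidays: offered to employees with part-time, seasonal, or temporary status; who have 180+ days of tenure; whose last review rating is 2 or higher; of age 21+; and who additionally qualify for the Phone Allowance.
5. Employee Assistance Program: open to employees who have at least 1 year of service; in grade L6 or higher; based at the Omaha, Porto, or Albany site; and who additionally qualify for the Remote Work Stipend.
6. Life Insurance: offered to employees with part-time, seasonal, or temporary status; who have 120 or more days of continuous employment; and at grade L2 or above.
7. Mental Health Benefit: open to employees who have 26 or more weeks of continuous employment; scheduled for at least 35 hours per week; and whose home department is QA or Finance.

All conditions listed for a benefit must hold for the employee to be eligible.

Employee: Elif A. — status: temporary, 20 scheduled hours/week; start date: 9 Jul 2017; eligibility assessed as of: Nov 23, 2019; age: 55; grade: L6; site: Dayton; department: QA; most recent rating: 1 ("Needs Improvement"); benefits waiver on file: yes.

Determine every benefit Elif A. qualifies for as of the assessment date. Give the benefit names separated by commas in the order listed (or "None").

Service from 9 Jul 2017 to Nov 23, 2019: 867 days.
Remote Work Stipend — status temporary ✓ (not excluded); age 55 ≥ 18 ✓; dept QA ✓ → eligible.
Phone Allowance — service 867 days < 5 years (≈1825 days) ✗ → not eligible.
Equipment Allowance — benefits waiver on file ✓; 20 hrs/wk ≥ 20 ✓; site Dayton ✗ (not Fresno, Boise, or Portland) → not eligible.
Floating Holidays — status temporary ✓; service 867 days ≥ 180 days ✓; rating 1 < 2 ✗ → not eligible.
Employee Assistance Program — service 867 days ≥ 1 year (≈365 days) ✓; grade L6 ≥ L6 ✓; site Dayton ✗ (not Omaha, Porto, or Albany) → not eligible.
Life Insurance — status temporary ✓; service 867 days ≥ 120 days ✓; grade L6 ≥ L2 ✓ → eligible.
Mental Health Benefit — service 867 days ≥ 26 weeks (≈182 days) ✓; 20 hrs/wk < 35 ✗ → not eligible.

Remote Work Stipend, Life Insurance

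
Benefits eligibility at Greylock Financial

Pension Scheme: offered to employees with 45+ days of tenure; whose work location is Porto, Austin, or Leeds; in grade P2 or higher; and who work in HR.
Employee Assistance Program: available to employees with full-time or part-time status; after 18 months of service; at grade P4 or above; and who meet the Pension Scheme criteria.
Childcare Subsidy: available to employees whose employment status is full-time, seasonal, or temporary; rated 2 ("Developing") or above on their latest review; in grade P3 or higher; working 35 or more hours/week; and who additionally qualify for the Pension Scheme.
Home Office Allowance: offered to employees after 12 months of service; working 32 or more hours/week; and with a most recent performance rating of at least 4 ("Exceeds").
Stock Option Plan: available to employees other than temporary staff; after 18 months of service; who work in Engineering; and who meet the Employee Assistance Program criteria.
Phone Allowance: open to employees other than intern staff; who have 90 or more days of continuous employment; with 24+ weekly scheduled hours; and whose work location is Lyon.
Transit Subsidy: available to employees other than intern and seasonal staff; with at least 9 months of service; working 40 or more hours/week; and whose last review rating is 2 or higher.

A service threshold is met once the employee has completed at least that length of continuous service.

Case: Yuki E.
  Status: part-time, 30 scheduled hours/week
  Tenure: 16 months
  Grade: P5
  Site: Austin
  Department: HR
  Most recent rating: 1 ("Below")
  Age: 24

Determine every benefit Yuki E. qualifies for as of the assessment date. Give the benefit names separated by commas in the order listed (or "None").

Pension Scheme — service 16 months ≥ 45 days ✓; site Austin ✓; grade P5 ≥ P2 ✓; dept HR ✓ → eligible.
Employee Assistance Program — status part-time ✓; service 16 months < 18 months ✗ → not eligible.
Childcare Subsidy — status part-time ✗ (requires full-time, seasonal, or temporary) → not eligible.
Home Office Allowance — service 16 months ≥ 12 months ✓; 30 hrs/wk < 32 ✗ → not eligible.
Stock Option Plan — status part-time ✓ (not excluded); service 16 months < 18 months ✗ → not eligible.
Phone Allowance — status part-time ✓ (not excluded); service 16 months ≥ 90 days ✓; 30 hrs/wk ≥ 24 ✓; site Austin ✗ (not Lyon) → not eligible.
Transit Subsidy — status part-time ✓ (not excluded); service 16 months ≥ 9 months ✓; 30 hrs/wk < 40 ✗ → not eligible.

Pension Scheme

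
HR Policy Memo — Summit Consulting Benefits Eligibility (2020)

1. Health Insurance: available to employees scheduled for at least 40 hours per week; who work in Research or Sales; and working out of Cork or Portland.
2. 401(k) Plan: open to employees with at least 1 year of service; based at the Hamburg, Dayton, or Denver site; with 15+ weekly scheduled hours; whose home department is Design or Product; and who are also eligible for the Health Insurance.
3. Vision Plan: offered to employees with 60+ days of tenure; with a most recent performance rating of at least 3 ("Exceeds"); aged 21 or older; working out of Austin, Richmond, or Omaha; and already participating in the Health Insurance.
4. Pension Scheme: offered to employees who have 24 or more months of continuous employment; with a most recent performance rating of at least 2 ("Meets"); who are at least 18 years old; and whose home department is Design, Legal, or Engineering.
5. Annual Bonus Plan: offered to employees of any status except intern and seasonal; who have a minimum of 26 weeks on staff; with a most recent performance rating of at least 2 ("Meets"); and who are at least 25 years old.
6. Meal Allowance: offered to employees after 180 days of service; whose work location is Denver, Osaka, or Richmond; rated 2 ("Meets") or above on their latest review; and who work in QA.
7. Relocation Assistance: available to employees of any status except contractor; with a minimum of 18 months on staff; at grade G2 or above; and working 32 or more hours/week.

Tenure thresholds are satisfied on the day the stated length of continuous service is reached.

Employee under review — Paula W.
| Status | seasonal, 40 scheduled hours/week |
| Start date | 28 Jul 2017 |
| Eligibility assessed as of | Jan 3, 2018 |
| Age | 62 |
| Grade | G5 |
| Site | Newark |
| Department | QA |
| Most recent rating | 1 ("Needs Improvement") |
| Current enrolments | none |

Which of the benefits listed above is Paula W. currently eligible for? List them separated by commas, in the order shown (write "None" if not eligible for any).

Service from 28 Jul 2017 to Jan 3, 2018: 159 days.
Health Insurance — 40 hrs/wk ≥ 40 ✓; dept QA ✗ → not eligible.
401(k) Plan — service 159 days < 1 year (≈365 days) ✗ → not eligible.
Vision Plan — service 159 days ≥ 60 days ✓; rating 1 < 3 ✗ → not eligible.
Pension Scheme — service 159 days < 24 months (≈720 days) ✗ → not eligible.
Annual Bonus Plan — status seasonal ✗ (excluded) → not eligible.
Meal Allowance — service 159 days < 180 days ✗ → not eligible.
Relocation Assistance — status seasonal ✓ (not excluded); service 159 days < 18 months (≈540 days) ✗ → not eligible.

None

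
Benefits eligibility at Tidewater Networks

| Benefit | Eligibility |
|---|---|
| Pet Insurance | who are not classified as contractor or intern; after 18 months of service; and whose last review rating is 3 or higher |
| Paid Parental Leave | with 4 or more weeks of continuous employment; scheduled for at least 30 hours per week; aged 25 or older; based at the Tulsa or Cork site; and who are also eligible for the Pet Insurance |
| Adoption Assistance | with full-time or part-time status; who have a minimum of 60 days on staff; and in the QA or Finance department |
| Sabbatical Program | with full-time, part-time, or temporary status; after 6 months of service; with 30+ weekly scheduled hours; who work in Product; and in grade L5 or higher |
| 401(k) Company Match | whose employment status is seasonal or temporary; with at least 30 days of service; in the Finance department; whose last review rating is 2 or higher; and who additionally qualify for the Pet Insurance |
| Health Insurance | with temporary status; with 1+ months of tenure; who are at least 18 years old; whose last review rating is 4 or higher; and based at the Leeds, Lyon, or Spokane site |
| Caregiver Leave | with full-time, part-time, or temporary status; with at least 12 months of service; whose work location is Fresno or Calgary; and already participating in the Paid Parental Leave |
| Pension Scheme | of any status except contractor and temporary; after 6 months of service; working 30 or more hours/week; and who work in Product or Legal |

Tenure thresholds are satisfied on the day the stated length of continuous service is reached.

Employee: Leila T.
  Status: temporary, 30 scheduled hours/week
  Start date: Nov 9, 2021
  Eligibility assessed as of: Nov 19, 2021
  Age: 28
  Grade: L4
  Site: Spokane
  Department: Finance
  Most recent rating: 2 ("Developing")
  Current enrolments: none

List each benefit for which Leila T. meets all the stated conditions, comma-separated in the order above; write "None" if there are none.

None

Service from Nov 9, 2021 to Nov 19, 2021: 10 days.
Pet Insurance — status temporary ✓ (not excluded); service 10 days < 18 months (≈540 days) ✗ → not eligible.
Paid Parental Leave — service 10 days < 4 weeks (≈28 days) ✗ → not eligible.
Adoption Assistance — status temporary ✗ (requires full-time or part-time) → not eligible.
Sabbatical Program — status temporary ✓; service 10 days < 6 months (≈180 days) ✗ → not eligible.
401(k) Company Match — status temporary ✓; service 10 days < 30 days ✗ → not eligible.
Health Insurance — status temporary ✓; service 10 days < 1 month (≈30 days) ✗ → not eligible.
Caregiver Leave — status temporary ✓; service 10 days < 12 months (≈360 days) ✗ → not eligible.
Pension Scheme — status temporary ✗ (excluded) → not eligible.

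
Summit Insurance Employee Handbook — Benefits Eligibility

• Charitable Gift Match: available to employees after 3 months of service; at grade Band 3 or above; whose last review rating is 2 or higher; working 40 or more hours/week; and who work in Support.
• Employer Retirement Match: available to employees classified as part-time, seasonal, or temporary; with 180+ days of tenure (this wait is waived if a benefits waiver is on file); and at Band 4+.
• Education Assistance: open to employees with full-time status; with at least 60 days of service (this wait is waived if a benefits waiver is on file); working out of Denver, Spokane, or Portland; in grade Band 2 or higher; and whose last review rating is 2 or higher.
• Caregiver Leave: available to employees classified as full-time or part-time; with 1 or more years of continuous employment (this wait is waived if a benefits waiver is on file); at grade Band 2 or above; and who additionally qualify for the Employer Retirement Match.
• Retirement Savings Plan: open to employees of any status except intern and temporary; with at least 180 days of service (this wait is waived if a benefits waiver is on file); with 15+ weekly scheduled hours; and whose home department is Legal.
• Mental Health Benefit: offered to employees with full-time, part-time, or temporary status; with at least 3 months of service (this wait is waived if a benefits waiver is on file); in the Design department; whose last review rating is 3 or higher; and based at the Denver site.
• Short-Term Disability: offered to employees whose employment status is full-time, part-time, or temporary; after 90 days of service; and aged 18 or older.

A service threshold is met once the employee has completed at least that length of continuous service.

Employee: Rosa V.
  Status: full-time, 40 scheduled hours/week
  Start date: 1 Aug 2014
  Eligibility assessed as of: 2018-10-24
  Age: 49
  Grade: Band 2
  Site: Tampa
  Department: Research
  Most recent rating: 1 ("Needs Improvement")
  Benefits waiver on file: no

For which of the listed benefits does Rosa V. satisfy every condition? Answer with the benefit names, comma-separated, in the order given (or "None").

Short-Term Disability

Service from 1 Aug 2014 to 2018-10-24: 1545 days.
Charitable Gift Match — service 1545 days ≥ 3 months (≈90 days) ✓; grade Band 2 < Band 3 ✗ → not eligible.
Employer Retirement Match — status full-time ✗ (requires part-time, seasonal, or temporary) → not eligible.
Education Assistance — status full-time ✓; no waiver, service 1545 days ≥ 60 days ✓; site Tampa ✗ (not Denver, Spokane, or Portland) → not eligible.
Caregiver Leave — status full-time ✓; no waiver, service 1545 days ≥ 1 year (≈365 days) ✓; grade Band 2 ≥ Band 2 ✓; not eligible for Employer Retirement Match ✗ → not eligible.
Retirement Savings Plan — status full-time ✓ (not excluded); no waiver, service 1545 days ≥ 180 days ✓; 40 hrs/wk ≥ 15 ✓; dept Research ✗ → not eligible.
Mental Health Benefit — status full-time ✓; no waiver, service 1545 days ≥ 3 months (≈90 days) ✓; dept Research ✗ → not eligible.
Short-Term Disability — status full-time ✓; service 1545 days ≥ 90 days ✓; age 49 ≥ 18 ✓ → eligible.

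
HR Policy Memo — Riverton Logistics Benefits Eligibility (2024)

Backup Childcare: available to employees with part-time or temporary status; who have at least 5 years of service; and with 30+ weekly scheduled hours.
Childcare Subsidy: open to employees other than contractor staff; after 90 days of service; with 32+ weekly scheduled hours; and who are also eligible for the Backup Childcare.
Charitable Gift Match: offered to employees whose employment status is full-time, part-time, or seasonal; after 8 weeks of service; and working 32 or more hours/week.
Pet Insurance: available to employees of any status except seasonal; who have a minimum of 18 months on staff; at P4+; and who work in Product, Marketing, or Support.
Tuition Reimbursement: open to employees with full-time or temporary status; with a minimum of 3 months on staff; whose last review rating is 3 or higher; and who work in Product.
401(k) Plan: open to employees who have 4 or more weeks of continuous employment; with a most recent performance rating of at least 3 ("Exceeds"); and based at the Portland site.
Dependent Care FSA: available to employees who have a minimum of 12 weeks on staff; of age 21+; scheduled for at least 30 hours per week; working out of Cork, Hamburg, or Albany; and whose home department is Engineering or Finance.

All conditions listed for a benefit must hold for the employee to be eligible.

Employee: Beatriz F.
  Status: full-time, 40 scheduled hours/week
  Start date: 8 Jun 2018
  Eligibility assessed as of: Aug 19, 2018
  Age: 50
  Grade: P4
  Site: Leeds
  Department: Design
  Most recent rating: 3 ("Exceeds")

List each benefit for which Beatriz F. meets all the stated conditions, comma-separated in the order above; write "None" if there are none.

Service from 8 Jun 2018 to Aug 19, 2018: 72 days.
Backup Childcare — status full-time ✗ (requires part-time or temporary) → not eligible.
Childcare Subsidy — status full-time ✓ (not excluded); service 72 days < 90 days ✗ → not eligible.
Charitable Gift Match — status full-time ✓; service 72 days ≥ 8 weeks (≈56 days) ✓; 40 hrs/wk ≥ 32 ✓ → eligible.
Pet Insurance — status full-time ✓ (not excluded); service 72 days < 18 months (≈540 days) ✗ → not eligible.
Tuition Reimbursement — status full-time ✓; service 72 days < 3 months (≈90 days) ✗ → not eligible.
401(k) Plan — service 72 days ≥ 4 weeks (≈28 days) ✓; rating 3 ≥ 3 ✓; site Leeds ✗ (not Portland) → not eligible.
Dependent Care FSA — service 72 days < 12 weeks (≈84 days) ✗ → not eligible.

Charitable Gift Match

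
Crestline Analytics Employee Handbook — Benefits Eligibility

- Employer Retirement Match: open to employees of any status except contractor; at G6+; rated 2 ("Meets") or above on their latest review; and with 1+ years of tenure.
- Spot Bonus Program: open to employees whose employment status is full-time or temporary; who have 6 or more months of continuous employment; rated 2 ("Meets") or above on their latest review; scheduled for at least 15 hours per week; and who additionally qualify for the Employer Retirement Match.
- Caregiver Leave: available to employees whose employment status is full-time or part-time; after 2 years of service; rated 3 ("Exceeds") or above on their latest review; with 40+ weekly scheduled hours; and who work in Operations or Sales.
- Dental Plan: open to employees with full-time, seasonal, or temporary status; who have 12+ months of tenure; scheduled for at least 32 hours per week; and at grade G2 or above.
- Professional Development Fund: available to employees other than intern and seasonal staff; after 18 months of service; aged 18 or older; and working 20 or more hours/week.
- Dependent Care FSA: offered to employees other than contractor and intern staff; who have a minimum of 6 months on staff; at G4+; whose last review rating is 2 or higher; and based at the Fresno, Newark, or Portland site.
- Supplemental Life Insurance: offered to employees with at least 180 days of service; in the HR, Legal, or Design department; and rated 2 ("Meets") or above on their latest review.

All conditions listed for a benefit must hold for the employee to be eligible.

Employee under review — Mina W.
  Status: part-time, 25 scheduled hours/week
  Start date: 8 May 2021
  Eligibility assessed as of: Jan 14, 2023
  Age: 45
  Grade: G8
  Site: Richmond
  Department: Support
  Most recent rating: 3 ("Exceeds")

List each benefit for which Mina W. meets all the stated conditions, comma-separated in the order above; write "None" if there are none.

Service from 8 May 2021 to Jan 14, 2023: 616 days.
Employer Retirement Match — status part-time ✓ (not excluded); grade G8 ≥ G6 ✓; rating 3 ≥ 2 ✓; service 616 days ≥ 1 year (≈365 days) ✓ → eligible.
Spot Bonus Program — status part-time ✗ (requires full-time or temporary) → not eligible.
Caregiver Leave — status part-time ✓; service 616 days < 2 years (≈730 days) ✗ → not eligible.
Dental Plan — status part-time ✗ (requires full-time, seasonal, or temporary) → not eligible.
Professional Development Fund — status part-time ✓ (not excluded); service 616 days ≥ 18 months (≈540 days) ✓; age 45 ≥ 18 ✓; 25 hrs/wk ≥ 20 ✓ → eligible.
Dependent Care FSA — status part-time ✓ (not excluded); service 616 days ≥ 6 months (≈180 days) ✓; grade G8 ≥ G4 ✓; rating 3 ≥ 2 ✓; site Richmond ✗ (not Fresno, Newark, or Portland) → not eligible.
Supplemental Life Insurance — service 616 days ≥ 180 days ✓; dept Support ✗ → not eligible.

Employer Retirement Match, Professional Development Fund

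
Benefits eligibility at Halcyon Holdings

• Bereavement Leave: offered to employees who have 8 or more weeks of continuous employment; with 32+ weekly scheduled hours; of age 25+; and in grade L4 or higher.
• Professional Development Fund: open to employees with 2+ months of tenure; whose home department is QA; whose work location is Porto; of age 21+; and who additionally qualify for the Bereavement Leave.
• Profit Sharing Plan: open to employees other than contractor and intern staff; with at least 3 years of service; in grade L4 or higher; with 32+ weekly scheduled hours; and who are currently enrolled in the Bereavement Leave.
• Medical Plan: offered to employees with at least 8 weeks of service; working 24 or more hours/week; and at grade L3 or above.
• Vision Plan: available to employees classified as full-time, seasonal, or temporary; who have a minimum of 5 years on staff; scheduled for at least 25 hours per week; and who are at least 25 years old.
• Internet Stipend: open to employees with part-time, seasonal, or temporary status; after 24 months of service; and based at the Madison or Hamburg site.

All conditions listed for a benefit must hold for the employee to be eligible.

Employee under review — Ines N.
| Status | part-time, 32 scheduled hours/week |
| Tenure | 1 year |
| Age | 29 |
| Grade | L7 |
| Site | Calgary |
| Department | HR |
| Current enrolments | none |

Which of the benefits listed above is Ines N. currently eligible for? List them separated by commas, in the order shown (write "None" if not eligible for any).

Bereavement Leave, Medical Plan

Bereavement Leave — service 1 year ≥ 8 weeks (≈56 days) ✓; 32 hrs/wk ≥ 32 ✓; age 29 ≥ 25 ✓; grade L7 ≥ L4 ✓ → eligible.
Professional Development Fund — service 1 year ≥ 2 months (≈60 days) ✓; dept HR ✗ → not eligible.
Profit Sharing Plan — status part-time ✓ (not excluded); service 1 year < 3 years ✗ → not eligible.
Medical Plan — service 1 year ≥ 8 weeks (≈56 days) ✓; 32 hrs/wk ≥ 24 ✓; grade L7 ≥ L3 ✓ → eligible.
Vision Plan — status part-time ✗ (requires full-time, seasonal, or temporary) → not eligible.
Internet Stipend — status part-time ✓; service 1 year < 24 months (≈720 days) ✗ → not eligible.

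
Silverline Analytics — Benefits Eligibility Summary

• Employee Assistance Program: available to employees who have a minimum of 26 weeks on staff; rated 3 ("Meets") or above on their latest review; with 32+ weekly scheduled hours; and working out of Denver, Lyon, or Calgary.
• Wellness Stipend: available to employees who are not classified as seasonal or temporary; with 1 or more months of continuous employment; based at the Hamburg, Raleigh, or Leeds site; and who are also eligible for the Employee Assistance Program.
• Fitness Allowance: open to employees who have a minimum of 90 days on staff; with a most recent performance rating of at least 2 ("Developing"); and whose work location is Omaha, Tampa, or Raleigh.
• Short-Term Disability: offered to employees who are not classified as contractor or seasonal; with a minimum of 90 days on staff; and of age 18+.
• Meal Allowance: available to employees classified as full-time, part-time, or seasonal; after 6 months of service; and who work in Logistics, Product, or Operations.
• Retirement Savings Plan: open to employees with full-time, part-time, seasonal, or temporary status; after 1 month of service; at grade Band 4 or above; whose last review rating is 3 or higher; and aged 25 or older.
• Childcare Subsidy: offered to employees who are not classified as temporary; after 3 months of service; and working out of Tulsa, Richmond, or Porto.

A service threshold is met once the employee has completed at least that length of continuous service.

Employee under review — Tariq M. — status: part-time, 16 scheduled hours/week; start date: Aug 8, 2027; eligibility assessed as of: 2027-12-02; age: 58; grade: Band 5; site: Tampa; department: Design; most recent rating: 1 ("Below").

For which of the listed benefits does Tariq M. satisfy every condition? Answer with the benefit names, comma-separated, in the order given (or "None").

Service from Aug 8, 2027 to 2027-12-02: 116 days.
Employee Assistance Program — service 116 days < 26 weeks (≈182 days) ✗ → not eligible.
Wellness Stipend — status part-time ✓ (not excluded); service 116 days ≥ 1 month (≈30 days) ✓; site Tampa ✗ (not Hamburg, Raleigh, or Leeds) → not eligible.
Fitness Allowance — service 116 days ≥ 90 days ✓; rating 1 < 2 ✗ → not eligible.
Short-Term Disability — status part-time ✓ (not excluded); service 116 days ≥ 90 days ✓; age 58 ≥ 18 ✓ → eligible.
Meal Allowance — status part-time ✓; service 116 days < 6 months (≈180 days) ✗ → not eligible.
Retirement Savings Plan — status part-time ✓; service 116 days ≥ 1 month (≈30 days) ✓; grade Band 5 ≥ Band 4 ✓; rating 1 < 3 ✗ → not eligible.
Childcare Subsidy — status part-time ✓ (not excluded); service 116 days ≥ 3 months (≈90 days) ✓; site Tampa ✗ (not Tulsa, Richmond, or Porto) → not eligible.

Short-Term Disability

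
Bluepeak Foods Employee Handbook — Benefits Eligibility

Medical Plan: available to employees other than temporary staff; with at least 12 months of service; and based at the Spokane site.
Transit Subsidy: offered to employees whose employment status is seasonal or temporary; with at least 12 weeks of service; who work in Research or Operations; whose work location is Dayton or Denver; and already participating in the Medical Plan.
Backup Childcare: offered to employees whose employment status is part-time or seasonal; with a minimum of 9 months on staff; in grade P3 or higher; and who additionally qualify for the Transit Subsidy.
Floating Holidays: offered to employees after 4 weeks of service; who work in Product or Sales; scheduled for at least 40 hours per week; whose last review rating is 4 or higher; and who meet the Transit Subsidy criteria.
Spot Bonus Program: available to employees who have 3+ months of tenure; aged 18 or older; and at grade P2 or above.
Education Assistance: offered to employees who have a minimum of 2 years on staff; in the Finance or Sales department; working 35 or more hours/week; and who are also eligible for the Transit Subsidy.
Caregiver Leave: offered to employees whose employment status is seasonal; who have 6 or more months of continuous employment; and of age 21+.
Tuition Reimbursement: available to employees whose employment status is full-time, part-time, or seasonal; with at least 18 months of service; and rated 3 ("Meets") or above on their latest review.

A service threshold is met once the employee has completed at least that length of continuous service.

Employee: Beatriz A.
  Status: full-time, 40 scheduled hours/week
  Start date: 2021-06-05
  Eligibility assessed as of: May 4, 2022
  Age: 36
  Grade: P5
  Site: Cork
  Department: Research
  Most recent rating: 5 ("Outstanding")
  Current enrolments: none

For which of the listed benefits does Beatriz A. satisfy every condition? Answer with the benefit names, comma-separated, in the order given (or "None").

Spot Bonus Program

Service from 2021-06-05 to May 4, 2022: 333 days.
Medical Plan — status full-time ✓ (not excluded); service 333 days < 12 months (≈360 days) ✗ → not eligible.
Transit Subsidy — status full-time ✗ (requires seasonal or temporary) → not eligible.
Backup Childcare — status full-time ✗ (requires part-time or seasonal) → not eligible.
Floating Holidays — service 333 days ≥ 4 weeks (≈28 days) ✓; dept Research ✗ → not eligible.
Spot Bonus Program — service 333 days ≥ 3 months (≈90 days) ✓; age 36 ≥ 18 ✓; grade P5 ≥ P2 ✓ → eligible.
Education Assistance — service 333 days < 2 years (≈730 days) ✗ → not eligible.
Caregiver Leave — status full-time ✗ (requires seasonal) → not eligible.
Tuition Reimbursement — status full-time ✓; service 333 days < 18 months (≈540 days) ✗ → not eligible.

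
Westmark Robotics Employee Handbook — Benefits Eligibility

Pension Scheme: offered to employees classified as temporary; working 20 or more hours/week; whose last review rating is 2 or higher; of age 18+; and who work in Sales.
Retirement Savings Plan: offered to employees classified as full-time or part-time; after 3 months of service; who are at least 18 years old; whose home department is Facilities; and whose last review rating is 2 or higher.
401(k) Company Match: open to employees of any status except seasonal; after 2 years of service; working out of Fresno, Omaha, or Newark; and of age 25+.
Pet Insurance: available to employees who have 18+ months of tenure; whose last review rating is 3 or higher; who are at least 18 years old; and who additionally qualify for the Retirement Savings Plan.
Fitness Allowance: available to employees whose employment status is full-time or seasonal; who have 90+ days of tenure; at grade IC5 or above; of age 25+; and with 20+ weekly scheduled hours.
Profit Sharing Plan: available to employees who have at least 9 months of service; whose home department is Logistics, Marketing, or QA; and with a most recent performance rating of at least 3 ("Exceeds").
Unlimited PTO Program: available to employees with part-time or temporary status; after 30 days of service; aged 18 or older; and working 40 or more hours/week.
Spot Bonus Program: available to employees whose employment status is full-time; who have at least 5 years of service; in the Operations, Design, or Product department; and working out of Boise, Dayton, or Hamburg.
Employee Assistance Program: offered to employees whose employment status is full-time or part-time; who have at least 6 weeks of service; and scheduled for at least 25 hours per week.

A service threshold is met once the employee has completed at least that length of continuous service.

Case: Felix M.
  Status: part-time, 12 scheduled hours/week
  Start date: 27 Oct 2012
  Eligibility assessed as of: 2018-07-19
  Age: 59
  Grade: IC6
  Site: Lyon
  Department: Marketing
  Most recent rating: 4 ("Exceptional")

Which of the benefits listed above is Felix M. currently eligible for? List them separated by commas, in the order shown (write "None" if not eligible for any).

Profit Sharing Plan

Service from 27 Oct 2012 to 2018-07-19: 2091 days.
Pension Scheme — status part-time ✗ (requires temporary) → not eligible.
Retirement Savings Plan — status part-time ✓; service 2091 days ≥ 3 months (≈90 days) ✓; age 59 ≥ 18 ✓; dept Marketing ✗ → not eligible.
401(k) Company Match — status part-time ✓ (not excluded); service 2091 days ≥ 2 years (≈730 days) ✓; site Lyon ✗ (not Fresno, Omaha, or Newark) → not eligible.
Pet Insurance — service 2091 days ≥ 18 months (≈540 days) ✓; rating 4 ≥ 3 ✓; age 59 ≥ 18 ✓; not eligible for Retirement Savings Plan ✗ → not eligible.
Fitness Allowance — status part-time ✗ (requires full-time or seasonal) → not eligible.
Profit Sharing Plan — service 2091 days ≥ 9 months (≈270 days) ✓; dept Marketing ✓; rating 4 ≥ 3 ✓ → eligible.
Unlimited PTO Program — status part-time ✓; service 2091 days ≥ 30 days ✓; age 59 ≥ 18 ✓; 12 hrs/wk < 40 ✗ → not eligible.
Spot Bonus Program — status part-time ✗ (requires full-time) → not eligible.
Employee Assistance Program — status part-time ✓; service 2091 days ≥ 6 weeks (≈42 days) ✓; 12 hrs/wk < 25 ✗ → not eligible.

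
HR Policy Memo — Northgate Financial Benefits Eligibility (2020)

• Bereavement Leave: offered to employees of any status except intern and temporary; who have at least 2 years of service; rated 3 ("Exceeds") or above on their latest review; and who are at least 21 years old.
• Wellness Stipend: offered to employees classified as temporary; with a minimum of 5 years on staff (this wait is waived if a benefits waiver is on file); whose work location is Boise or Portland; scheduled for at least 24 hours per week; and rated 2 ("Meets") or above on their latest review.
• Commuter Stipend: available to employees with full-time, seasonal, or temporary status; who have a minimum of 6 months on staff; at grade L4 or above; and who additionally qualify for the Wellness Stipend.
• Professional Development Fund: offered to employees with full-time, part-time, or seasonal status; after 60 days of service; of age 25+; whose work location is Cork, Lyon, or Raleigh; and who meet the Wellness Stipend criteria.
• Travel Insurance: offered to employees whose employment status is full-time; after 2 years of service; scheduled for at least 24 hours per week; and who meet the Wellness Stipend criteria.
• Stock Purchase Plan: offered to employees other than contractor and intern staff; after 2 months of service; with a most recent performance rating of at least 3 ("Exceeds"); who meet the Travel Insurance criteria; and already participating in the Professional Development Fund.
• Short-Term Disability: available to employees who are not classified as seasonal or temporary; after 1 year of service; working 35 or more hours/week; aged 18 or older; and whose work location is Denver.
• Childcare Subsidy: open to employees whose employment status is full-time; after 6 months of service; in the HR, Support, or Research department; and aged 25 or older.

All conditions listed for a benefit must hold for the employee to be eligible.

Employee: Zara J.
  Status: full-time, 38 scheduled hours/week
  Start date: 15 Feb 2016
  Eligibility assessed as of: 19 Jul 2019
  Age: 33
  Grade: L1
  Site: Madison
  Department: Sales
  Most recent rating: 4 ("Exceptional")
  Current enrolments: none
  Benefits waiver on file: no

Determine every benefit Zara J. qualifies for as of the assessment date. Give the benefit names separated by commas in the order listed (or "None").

Service from 15 Feb 2016 to 19 Jul 2019: 1250 days.
Bereavement Leave — status full-time ✓ (not excluded); service 1250 days ≥ 2 years (≈730 days) ✓; rating 4 ≥ 3 ✓; age 33 ≥ 21 ✓ → eligible.
Wellness Stipend — status full-time ✗ (requires temporary) → not eligible.
Commuter Stipend — status full-time ✓; service 1250 days ≥ 6 months (≈180 days) ✓; grade L1 < L4 ✗ → not eligible.
Professional Development Fund — status full-time ✓; service 1250 days ≥ 60 days ✓; age 33 ≥ 25 ✓; site Madison ✗ (not Cork, Lyon, or Raleigh) → not eligible.
Travel Insurance — status full-time ✓; service 1250 days ≥ 2 years (≈730 days) ✓; 38 hrs/wk ≥ 24 ✓; not eligible for Wellness Stipend ✗ → not eligible.
Stock Purchase Plan — status full-time ✓ (not excluded); service 1250 days ≥ 2 months (≈60 days) ✓; rating 4 ≥ 3 ✓; not eligible for Travel Insurance ✗ → not eligible.
Short-Term Disability — status full-time ✓ (not excluded); service 1250 days ≥ 1 year (≈365 days) ✓; 38 hrs/wk ≥ 35 ✓; age 33 ≥ 18 ✓; site Madison ✗ (not Denver) → not eligible.
Childcare Subsidy — status full-time ✓; service 1250 days ≥ 6 months (≈180 days) ✓; dept Sales ✗ → not eligible.

Bereavement Leave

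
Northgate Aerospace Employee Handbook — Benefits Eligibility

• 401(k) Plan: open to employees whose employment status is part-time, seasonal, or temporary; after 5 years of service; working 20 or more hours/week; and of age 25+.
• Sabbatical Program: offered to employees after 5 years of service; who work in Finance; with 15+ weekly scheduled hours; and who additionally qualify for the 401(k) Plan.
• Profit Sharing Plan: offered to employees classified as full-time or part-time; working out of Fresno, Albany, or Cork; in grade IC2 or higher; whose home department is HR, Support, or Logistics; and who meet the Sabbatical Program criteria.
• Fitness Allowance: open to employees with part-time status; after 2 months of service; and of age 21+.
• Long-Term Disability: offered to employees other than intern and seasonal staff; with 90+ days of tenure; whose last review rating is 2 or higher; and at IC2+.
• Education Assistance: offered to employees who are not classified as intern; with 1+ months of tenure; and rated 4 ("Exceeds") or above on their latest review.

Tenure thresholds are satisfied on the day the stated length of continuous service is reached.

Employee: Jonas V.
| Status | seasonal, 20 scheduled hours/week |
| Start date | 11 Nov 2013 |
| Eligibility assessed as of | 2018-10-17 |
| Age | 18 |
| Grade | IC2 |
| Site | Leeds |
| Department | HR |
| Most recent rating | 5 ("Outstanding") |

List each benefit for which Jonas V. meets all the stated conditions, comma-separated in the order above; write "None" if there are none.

Education Assistance

Service from 11 Nov 2013 to 2018-10-17: 1801 days.
401(k) Plan — status seasonal ✓; service 1801 days < 5 years (≈1825 days) ✗ → not eligible.
Sabbatical Program — service 1801 days < 5 years (≈1825 days) ✗ → not eligible.
Profit Sharing Plan — status seasonal ✗ (requires full-time or part-time) → not eligible.
Fitness Allowance — status seasonal ✗ (requires part-time) → not eligible.
Long-Term Disability — status seasonal ✗ (excluded) → not eligible.
Education Assistance — status seasonal ✓ (not excluded); service 1801 days ≥ 1 month (≈30 days) ✓; rating 5 ≥ 4 ✓ → eligible.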